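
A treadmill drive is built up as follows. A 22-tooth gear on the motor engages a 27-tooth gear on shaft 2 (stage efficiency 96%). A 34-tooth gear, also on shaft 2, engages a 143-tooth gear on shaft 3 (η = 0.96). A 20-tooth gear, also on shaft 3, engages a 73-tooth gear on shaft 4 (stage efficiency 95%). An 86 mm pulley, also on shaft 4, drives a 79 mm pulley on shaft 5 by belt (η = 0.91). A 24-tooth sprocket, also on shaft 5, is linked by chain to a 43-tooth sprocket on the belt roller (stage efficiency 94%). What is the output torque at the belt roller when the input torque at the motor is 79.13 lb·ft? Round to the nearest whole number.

After the gear mesh (27/22): 79.13 × 1.2273 × 0.96 = 93.23 lb·ft
After the gear mesh (143/34): 93.23 × 4.2059 × 0.96 = 376.43 lb·ft
After the gear mesh (73/20): 376.43 × 3.65 × 0.95 = 1305.3 lb·ft
After the belt (79/86): 1305.3 × 0.9186 × 0.91 = 1091.1 lb·ft
After the chain (43/24): 1091.1 × 1.7917 × 0.94 = 1837.6 lb·ft

1838 lb·ft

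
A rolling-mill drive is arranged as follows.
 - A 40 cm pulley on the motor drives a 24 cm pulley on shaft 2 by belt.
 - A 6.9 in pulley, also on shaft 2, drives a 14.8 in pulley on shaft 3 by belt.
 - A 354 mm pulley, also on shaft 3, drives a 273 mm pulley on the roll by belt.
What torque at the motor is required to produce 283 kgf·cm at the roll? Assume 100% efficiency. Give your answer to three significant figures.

285 kgf·cm

Overall ratio R = 0.6 × 2.1449 × 0.77119 = 0.99248.
Input torque = output torque / R = 283 / 0.99248 = 285.14 kgf·cm.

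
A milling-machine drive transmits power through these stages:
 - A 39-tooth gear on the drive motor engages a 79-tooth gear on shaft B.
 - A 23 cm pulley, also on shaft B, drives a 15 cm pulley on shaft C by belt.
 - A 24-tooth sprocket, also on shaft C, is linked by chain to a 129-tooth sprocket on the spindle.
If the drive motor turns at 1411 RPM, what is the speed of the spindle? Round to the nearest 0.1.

198.7 RPM

the drive motor → shaft B (gear mesh, 79/39): 1411 ÷ 2.0256 = 696.57 RPM
shaft B → shaft C (belt, 15/23): 696.57 ÷ 0.65217 = 1068.1 RPM
shaft C → the spindle (chain, 129/24): 1068.1 ÷ 5.375 = 198.71 RPM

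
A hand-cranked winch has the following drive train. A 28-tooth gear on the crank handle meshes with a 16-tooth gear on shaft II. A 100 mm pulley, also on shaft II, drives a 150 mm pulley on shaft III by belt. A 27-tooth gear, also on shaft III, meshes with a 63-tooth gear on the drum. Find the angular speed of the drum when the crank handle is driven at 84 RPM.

42 RPM

gear mesh 16/28 = 0.57143 → 84/0.57143 = 147 RPM
belt 150/100 = 1.5 → 147/1.5 = 98 RPM
gear mesh 63/27 = 2.3333 → 98/2.3333 = 42 RPM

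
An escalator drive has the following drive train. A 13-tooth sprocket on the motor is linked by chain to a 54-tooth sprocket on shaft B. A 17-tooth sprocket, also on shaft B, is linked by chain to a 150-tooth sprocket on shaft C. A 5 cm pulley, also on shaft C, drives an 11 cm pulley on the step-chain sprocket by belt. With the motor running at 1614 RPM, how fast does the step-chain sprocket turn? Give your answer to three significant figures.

chain 54/13 = 4.1538 → 1614/4.1538 = 388.56 RPM
chain 150/17 = 8.8235 → 388.56/8.8235 = 44.036 RPM
belt 11/5 = 2.2 → 44.036/2.2 = 20.016 RPM

20.0 RPM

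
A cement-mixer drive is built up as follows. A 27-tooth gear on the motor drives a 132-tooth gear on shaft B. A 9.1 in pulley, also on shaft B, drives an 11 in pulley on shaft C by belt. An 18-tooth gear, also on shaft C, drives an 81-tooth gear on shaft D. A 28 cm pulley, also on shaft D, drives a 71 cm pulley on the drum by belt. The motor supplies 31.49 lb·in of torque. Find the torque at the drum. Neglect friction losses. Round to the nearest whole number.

Gear mesh: ratio = 132/27 = 4.8889; torque at shaft B = 31.49 × 4.8889 = 153.95 lb·in.
Belt: ratio = 11/9.1 = 1.2088; torque at shaft C = 153.95 × 1.2088 = 186.09 lb·in.
Gear mesh: ratio = 81/18 = 4.5; torque at shaft D = 186.09 × 4.5 = 837.43 lb·in.
Belt: ratio = 71/28 = 2.5357; torque at the drum = 837.43 × 2.5357 = 2123.5 lb·in.

2123 lb·in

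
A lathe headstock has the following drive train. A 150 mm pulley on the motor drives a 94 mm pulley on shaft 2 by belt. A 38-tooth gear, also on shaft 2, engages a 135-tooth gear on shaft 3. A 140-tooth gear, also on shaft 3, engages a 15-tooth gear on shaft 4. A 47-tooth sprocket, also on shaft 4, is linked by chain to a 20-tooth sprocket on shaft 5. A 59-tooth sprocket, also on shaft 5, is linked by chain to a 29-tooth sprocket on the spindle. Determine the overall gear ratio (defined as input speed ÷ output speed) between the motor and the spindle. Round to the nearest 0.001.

0.050

Each stage contributes driven/driver: belt 94/150 = 0.62667, gear mesh 135/38 = 3.5526, gear mesh 15/140 = 0.10714, chain 20/47 = 0.42553, chain 29/59 = 0.49153.
Overall: 0.62667 × 3.5526 × 0.10714 × 0.42553 × 0.49153 = 0.049892.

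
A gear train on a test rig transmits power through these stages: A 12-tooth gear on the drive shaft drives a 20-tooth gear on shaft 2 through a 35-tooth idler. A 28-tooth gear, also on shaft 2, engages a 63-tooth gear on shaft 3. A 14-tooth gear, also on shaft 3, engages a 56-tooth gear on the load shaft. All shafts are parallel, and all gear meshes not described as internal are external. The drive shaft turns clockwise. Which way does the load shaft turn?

clockwise

the drive shaft → shaft 2: driver → idler → driven is 2 external meshes, 2 reversals → CW.
shaft 2 → shaft 3: external mesh, 1 reversal → CCW.
shaft 3 → the load shaft: external mesh, 1 reversal → CW.
4 reversals in total — an even number — so the load shaft turns the same way as the drive shaft.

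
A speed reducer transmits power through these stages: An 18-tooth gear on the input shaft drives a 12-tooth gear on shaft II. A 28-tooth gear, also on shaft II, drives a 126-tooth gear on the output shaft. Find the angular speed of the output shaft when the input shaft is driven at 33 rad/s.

the input shaft → shaft II (gear mesh, 12/18): 33 ÷ 0.66667 = 49.5 rad/s
shaft II → the output shaft (gear mesh, 126/28): 49.5 ÷ 4.5 = 11 rad/s

11 rad/s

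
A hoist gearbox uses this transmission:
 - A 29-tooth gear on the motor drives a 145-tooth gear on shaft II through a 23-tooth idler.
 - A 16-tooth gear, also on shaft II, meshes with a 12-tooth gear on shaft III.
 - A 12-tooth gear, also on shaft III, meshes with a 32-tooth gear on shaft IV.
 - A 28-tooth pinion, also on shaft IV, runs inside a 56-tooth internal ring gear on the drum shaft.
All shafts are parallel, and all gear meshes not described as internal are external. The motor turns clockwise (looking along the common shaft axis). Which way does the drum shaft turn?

clockwise

the motor → shaft II: driver → idler → driven is 2 external meshes, 2 reversals → CW.
shaft II → shaft III: external mesh, 1 reversal → CCW.
shaft III → shaft IV: external mesh, 1 reversal → CW.
shaft IV → the drum shaft: internal mesh, same direction → CW.
4 reversals in total — an even number — so the drum shaft turns the same way as the motor.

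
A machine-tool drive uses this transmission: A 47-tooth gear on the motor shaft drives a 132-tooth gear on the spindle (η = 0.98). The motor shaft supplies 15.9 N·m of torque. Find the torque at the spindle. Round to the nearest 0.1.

gear mesh 132/47 = 2.8085 → τ = 15.9·2.8085·0.98 = 43.762 N·m

43.8 N·m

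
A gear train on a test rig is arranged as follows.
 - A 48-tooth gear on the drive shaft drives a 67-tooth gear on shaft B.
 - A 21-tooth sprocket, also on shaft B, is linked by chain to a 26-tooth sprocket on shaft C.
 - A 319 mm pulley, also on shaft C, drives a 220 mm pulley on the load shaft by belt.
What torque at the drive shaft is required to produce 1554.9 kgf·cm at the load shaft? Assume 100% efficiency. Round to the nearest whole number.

1305 kgf·cm

Overall ratio R = 1.3958 × 1.2381 × 0.68966 = 1.1918.
Input torque = output torque / R = 1554.9 / 1.1918 = 1304.6 kgf·cm.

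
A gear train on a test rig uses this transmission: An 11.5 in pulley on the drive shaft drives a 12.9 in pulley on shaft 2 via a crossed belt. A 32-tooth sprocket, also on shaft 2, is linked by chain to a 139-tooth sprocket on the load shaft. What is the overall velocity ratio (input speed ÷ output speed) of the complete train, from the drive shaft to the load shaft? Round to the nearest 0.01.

4.87

Each stage contributes driven/driver: belt 12.9/11.5 = 1.1217, chain 139/32 = 4.3438.
Overall: 1.1217 × 4.3438 = 4.8726.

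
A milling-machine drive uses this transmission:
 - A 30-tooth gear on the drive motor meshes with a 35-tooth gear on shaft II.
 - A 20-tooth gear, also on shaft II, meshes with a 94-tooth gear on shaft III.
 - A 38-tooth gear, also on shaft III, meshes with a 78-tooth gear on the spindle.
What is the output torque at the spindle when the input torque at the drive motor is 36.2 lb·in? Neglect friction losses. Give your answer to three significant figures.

gear mesh 35/30 = 1.1667 → τ = 36.2·1.1667 = 42.233 lb·in
gear mesh 94/20 = 4.7 → τ = 42.233·4.7 = 198.5 lb·in
gear mesh 78/38 = 2.0526 → τ = 198.5·2.0526 = 407.44 lb·in

407 lb·in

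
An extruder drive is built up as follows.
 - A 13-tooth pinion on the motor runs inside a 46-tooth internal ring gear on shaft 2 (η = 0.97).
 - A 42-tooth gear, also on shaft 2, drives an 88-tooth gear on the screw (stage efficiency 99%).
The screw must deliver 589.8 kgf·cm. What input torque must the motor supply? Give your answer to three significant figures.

Overall ratio R = 3.5385 × 2.0952 = 7.4139; overall efficiency η = 0.97 × 0.99 = 0.9603.
Input torque = output torque / (R × η) = 589.8 / (7.4139 × 0.9603) = 82.842 kgf·cm.

82.8 kgf·cm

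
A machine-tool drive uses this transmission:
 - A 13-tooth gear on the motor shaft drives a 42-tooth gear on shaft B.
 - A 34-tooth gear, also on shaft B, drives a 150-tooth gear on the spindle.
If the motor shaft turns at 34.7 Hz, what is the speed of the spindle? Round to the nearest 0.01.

2.43 Hz

gear mesh 42/13 = 3.2308 → 34.7/3.2308 = 10.74 Hz
gear mesh 150/34 = 4.4118 → 10.74/4.4118 = 2.4345 Hz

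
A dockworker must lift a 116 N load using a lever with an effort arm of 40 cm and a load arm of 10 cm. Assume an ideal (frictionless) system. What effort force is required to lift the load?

29 N

Lever MA = effort arm / load arm = 40/10 = 4.
Effort = load / MA = 116 / 4 = 29 N.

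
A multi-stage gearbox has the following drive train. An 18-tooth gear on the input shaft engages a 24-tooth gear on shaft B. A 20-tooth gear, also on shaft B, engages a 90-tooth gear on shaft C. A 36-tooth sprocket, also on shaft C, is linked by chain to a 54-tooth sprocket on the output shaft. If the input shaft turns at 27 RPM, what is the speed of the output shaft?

gear mesh 24/18 = 1.3333 → 27/1.3333 = 20.25 RPM
gear mesh 90/20 = 4.5 → 20.25/4.5 = 4.5 RPM
chain 54/36 = 1.5 → 4.5/1.5 = 3 RPM

3 RPM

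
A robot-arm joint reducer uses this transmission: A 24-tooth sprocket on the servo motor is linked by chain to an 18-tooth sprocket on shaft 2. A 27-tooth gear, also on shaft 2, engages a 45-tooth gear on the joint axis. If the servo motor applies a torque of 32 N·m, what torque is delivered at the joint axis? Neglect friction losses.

After the chain (18/24): 32 × 0.75 = 24 N·m
After the gear mesh (45/27): 24 × 1.6667 = 40 N·m

40 N·m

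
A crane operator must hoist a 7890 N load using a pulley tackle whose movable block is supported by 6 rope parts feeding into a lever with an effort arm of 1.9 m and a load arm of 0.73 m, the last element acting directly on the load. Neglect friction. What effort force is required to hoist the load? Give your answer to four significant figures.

505.2 N

Block-and-tackle MA = number of supporting rope parts = 6.
Lever MA = effort arm / load arm = 1.9/0.73 = 2.6027.
Combined ideal MA = 6 × 2.6027 = 15.616.
Effort = load / MA = 7890 / 15.616 = 505.24 N.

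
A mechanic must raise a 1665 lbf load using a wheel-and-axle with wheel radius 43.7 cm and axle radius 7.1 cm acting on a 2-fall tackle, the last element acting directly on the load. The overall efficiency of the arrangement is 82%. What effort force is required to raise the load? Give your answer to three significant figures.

Wheel-and-axle MA = R/r = 43.7/7.1 = 6.1549.
Block-and-tackle MA = number of supporting rope parts = 2.
Combined ideal MA = 6.1549 × 2 = 12.31.
Actual MA = 12.31 × 0.82 = 10.094.
Effort = load / actual MA = 1665 / 10.094 = 164.95 lbf.

165 lbf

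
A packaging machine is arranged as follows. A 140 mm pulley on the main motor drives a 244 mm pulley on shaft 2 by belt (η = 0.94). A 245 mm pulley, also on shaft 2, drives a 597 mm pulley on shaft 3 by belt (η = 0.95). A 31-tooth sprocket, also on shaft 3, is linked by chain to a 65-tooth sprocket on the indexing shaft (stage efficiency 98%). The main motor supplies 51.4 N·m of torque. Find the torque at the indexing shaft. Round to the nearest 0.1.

400.6 N·m

After the belt (244/140): 51.4 × 1.7429 × 0.94 = 84.208 N·m
After the belt (597/245): 84.208 × 2.4367 × 0.95 = 194.93 N·m
After the chain (65/31): 194.93 × 2.0968 × 0.98 = 400.56 N·m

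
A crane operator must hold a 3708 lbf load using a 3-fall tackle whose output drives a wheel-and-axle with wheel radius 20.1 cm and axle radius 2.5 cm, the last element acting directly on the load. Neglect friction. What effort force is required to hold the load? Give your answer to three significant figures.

154 lbf

Block-and-tackle MA = number of supporting rope parts = 3.
Wheel-and-axle MA = R/r = 20.1/2.5 = 8.04.
Combined ideal MA = 3 × 8.04 = 24.12.
Effort = load / MA = 3708 / 24.12 = 153.73 lbf.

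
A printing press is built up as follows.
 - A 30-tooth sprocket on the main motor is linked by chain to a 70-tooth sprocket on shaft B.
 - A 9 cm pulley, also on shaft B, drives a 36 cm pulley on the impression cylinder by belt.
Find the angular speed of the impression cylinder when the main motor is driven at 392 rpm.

the main motor → shaft B (chain, 70/30): 392 ÷ 2.3333 = 168 rpm
shaft B → the impression cylinder (belt, 36/9): 168 ÷ 4 = 42 rpm

42 rpm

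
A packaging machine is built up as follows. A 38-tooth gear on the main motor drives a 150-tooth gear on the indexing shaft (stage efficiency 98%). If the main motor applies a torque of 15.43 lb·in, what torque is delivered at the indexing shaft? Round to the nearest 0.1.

59.7 lb·in

After the gear mesh (150/38): 15.43 × 3.9474 × 0.98 = 59.69 lb·in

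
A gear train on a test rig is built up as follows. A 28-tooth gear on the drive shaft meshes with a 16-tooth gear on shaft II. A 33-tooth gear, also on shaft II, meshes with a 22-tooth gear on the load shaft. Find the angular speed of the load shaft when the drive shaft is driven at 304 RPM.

798 RPM

the drive shaft → shaft II (gear mesh, 16/28): 304 ÷ 0.57143 = 532 RPM
shaft II → the load shaft (gear mesh, 22/33): 532 ÷ 0.66667 = 798 RPM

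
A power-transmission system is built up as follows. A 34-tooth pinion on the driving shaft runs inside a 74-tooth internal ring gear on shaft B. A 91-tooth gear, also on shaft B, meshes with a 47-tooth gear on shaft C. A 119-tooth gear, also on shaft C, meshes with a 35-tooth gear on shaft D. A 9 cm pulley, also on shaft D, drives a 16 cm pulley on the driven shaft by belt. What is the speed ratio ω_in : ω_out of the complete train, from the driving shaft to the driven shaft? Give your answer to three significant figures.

0.588

Each stage contributes driven/driver: internal gear 74/34 = 2.1765, gear mesh 47/91 = 0.51648, gear mesh 35/119 = 0.29412, belt 16/9 = 1.7778.
Overall: 2.1765 × 0.51648 × 0.29412 × 1.7778 = 0.58777.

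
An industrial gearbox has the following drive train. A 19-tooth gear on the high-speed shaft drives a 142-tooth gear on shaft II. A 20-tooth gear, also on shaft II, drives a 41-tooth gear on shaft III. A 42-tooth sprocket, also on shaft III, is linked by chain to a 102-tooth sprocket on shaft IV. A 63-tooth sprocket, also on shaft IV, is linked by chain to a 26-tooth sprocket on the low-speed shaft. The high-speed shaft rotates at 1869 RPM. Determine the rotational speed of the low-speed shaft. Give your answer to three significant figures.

122 RPM

Gear mesh: ratio = 142/19 = 7.4737, so shaft II turns at 1869 / 7.4737 = 250.08 RPM.
Gear mesh: ratio = 41/20 = 2.05, so shaft III turns at 250.08 / 2.05 = 121.99 RPM.
Chain: ratio = 102/42 = 2.4286, so shaft IV turns at 121.99 / 2.4286 = 50.231 RPM.
Chain: ratio = 26/63 = 0.4127, so the low-speed shaft turns at 50.231 / 0.4127 = 121.71 RPM.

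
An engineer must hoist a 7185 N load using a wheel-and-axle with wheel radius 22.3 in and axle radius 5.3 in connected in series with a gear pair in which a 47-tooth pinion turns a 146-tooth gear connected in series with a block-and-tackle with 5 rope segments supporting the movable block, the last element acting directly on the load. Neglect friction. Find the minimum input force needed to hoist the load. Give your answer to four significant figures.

109.9 N

Wheel-and-axle MA = R/r = 22.3/5.3 = 4.2075.
Gear pair MA = 146/47 = 3.1064.
Block-and-tackle MA = number of supporting rope parts = 5.
Combined ideal MA = 4.2075 × 3.1064 × 5 = 65.351.
Effort = load / MA = 7185 / 65.351 = 109.94 N.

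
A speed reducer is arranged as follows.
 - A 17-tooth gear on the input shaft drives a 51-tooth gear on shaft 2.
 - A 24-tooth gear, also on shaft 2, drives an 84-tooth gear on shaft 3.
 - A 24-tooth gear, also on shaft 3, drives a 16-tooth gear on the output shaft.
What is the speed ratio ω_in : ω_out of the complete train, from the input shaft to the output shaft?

Each stage contributes driven/driver: gear mesh 51/17 = 3, gear mesh 84/24 = 3.5, gear mesh 16/24 = 0.66667.
Overall: 3 × 3.5 × 0.66667 = 7.

7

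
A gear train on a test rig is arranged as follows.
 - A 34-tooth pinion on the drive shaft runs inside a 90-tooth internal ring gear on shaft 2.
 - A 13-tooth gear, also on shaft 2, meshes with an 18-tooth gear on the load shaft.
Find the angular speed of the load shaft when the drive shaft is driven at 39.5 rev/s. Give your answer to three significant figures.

internal gear 90/34 = 2.6471 → 39.5/2.6471 = 14.922 rev/s
gear mesh 18/13 = 1.3846 → 14.922/1.3846 = 10.777 rev/s

10.8 rev/s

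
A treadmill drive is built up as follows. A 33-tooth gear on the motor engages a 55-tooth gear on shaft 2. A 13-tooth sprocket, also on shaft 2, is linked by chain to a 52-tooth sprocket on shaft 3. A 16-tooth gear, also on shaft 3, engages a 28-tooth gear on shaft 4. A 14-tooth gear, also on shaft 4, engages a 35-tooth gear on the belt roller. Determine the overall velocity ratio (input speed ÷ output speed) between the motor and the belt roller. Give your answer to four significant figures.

29.17

Each stage contributes driven/driver: gear mesh 55/33 = 1.6667, chain 52/13 = 4, gear mesh 28/16 = 1.75, gear mesh 35/14 = 2.5.
Overall: 1.6667 × 4 × 1.75 × 2.5 = 29.167.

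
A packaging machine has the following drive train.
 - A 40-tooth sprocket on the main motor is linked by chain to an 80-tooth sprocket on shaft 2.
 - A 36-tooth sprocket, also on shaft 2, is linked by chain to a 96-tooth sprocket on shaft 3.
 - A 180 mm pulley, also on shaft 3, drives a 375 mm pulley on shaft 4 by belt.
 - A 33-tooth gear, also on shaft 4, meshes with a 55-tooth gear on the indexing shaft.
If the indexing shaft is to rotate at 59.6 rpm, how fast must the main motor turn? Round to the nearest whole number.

Overall ratio R = 2 × 2.6667 × 2.0833 × 1.6667 = 18.519.
Required input speed = output speed × R = 59.6 × 18.519 = 1103.7 rpm.

1104 rpm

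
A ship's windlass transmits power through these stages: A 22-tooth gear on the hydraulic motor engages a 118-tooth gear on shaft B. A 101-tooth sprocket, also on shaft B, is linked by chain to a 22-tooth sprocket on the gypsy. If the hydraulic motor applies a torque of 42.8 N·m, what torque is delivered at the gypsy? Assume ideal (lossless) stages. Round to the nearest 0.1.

50.0 N·m

Gear mesh: ratio = 118/22 = 5.3636; torque at shaft B = 42.8 × 5.3636 = 229.56 N·m.
Chain: ratio = 22/101 = 0.21782; torque at the gypsy = 229.56 × 0.21782 = 50.004 N·m.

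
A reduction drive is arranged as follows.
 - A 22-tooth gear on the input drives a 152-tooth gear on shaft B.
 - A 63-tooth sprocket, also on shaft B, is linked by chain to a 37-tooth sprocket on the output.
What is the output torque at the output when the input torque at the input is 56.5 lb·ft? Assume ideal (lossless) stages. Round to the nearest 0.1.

229.3 lb·ft

gear mesh 152/22 = 6.9091 → τ = 56.5·6.9091 = 390.36 lb·ft
chain 37/63 = 0.5873 → τ = 390.36·0.5873 = 229.26 lb·ft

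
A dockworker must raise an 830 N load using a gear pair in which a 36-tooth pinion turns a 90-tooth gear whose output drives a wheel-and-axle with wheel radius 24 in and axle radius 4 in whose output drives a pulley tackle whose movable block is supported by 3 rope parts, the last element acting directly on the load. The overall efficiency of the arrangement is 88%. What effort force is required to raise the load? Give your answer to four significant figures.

20.96 N

Gear pair MA = 90/36 = 2.5.
Wheel-and-axle MA = R/r = 24/4 = 6.
Block-and-tackle MA = number of supporting rope parts = 3.
Combined ideal MA = 2.5 × 6 × 3 = 45.
Actual MA = 45 × 0.88 = 39.6.
Effort = load / actual MA = 830 / 39.6 = 20.96 N.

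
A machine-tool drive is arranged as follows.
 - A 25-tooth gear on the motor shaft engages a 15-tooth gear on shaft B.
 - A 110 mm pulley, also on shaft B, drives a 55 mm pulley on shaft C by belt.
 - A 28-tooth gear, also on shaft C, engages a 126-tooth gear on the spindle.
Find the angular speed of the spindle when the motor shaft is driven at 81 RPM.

the motor shaft → shaft B (gear mesh, 15/25): 81 ÷ 0.6 = 135 RPM
shaft B → shaft C (belt, 55/110): 135 ÷ 0.5 = 270 RPM
shaft C → the spindle (gear mesh, 126/28): 270 ÷ 4.5 = 60 RPM

60 RPM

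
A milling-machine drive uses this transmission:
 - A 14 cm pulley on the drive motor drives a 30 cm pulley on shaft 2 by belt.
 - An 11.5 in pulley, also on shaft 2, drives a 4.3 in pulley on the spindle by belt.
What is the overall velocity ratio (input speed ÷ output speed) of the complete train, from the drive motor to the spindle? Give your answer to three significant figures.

0.801

Each stage contributes driven/driver: belt 30/14 = 2.1429, belt 4.3/11.5 = 0.37391.
Overall: 2.1429 × 0.37391 = 0.80124.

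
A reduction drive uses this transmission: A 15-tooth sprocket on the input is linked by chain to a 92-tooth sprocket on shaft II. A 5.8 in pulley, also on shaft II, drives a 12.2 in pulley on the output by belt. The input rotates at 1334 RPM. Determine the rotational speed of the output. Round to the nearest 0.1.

the input → shaft II (chain, 92/15): 1334 ÷ 6.1333 = 217.5 RPM
shaft II → the output (belt, 12.2/5.8): 217.5 ÷ 2.1034 = 103.4 RPM

103.4 RPM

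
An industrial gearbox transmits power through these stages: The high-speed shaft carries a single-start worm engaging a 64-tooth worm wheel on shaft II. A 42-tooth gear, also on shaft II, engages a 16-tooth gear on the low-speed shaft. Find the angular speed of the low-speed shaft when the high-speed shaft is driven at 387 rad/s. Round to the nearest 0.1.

15.9 rad/s

Worm: ratio = 64/1 = 64, so shaft II turns at 387 / 64 = 6.0469 rad/s.
Gear mesh: ratio = 16/42 = 0.38095, so the low-speed shaft turns at 6.0469 / 0.38095 = 15.873 rad/s.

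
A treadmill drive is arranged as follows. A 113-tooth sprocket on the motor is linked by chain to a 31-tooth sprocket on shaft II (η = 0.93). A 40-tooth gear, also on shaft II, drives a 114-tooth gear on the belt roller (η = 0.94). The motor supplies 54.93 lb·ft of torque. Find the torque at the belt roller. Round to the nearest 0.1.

chain 31/113 = 0.27434 → τ = 54.93·0.27434·0.93 = 14.014 lb·ft
gear mesh 114/40 = 2.85 → τ = 14.014·2.85·0.94 = 37.545 lb·ft

37.5 lb·ft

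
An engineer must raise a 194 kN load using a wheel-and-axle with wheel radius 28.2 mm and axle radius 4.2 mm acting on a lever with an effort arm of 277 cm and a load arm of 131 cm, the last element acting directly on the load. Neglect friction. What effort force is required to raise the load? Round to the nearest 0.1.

13.7 kN

Wheel-and-axle MA = R/r = 28.2/4.2 = 6.7143.
Lever MA = effort arm / load arm = 277/131 = 2.1145.
Combined ideal MA = 6.7143 × 2.1145 = 14.197.
Effort = load / MA = 194 / 14.197 = 13.664 kN.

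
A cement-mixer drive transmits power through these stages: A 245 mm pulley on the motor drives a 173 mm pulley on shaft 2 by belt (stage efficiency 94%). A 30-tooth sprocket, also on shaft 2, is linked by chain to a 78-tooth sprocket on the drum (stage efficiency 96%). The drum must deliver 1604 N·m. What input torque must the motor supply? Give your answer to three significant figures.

968 N·m

Overall ratio R = 0.70612 × 2.6 = 1.8359; overall efficiency η = 0.94 × 0.96 = 0.9024.
Input torque = output torque / (R × η) = 1604 / (1.8359 × 0.9024) = 968.17 N·m.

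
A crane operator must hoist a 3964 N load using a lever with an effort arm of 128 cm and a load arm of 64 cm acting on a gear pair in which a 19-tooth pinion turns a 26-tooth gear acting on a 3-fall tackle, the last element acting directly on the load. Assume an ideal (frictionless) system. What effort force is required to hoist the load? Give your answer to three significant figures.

Lever MA = effort arm / load arm = 128/64 = 2.
Gear pair MA = 26/19 = 1.3684.
Block-and-tackle MA = number of supporting rope parts = 3.
Combined ideal MA = 2 × 1.3684 × 3 = 8.2105.
Effort = load / MA = 3964 / 8.2105 = 482.79 N.

483 N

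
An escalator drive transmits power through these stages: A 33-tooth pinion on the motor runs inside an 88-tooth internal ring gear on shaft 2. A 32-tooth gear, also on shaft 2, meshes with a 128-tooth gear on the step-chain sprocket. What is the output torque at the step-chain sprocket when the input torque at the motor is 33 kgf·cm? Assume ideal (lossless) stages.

After the internal gear (88/33): 33 × 2.6667 = 88 kgf·cm
After the gear mesh (128/32): 88 × 4 = 352 kgf·cm

352 kgf·cm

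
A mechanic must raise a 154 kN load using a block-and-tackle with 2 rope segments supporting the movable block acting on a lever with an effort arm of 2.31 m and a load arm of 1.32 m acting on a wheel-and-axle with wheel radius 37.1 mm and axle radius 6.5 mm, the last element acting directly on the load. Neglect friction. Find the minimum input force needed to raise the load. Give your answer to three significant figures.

Block-and-tackle MA = number of supporting rope parts = 2.
Lever MA = effort arm / load arm = 2.31/1.32 = 1.75.
Wheel-and-axle MA = R/r = 37.1/6.5 = 5.7077.
Combined ideal MA = 2 × 1.75 × 5.7077 = 19.977.
Effort = load / MA = 154 / 19.977 = 7.7089 kN.

7.71 kN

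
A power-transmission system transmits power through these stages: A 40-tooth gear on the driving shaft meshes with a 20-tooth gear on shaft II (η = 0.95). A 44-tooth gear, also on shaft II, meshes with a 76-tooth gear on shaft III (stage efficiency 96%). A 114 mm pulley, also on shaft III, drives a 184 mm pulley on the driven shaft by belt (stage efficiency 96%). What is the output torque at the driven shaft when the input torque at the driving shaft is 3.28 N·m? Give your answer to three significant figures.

4.00 N·m

After the gear mesh (20/40): 3.28 × 0.5 × 0.95 = 1.558 N·m
After the gear mesh (76/44): 1.558 × 1.7273 × 0.96 = 2.5834 N·m
After the belt (184/114): 2.5834 × 1.614 × 0.96 = 4.003 N·m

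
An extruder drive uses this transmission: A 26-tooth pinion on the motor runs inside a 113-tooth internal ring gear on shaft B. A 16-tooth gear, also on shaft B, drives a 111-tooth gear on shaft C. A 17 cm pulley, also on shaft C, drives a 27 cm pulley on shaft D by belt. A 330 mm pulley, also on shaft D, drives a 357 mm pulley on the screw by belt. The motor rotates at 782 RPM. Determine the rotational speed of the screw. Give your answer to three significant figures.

15.1 RPM

Internal gear: ratio = 113/26 = 4.3462, so shaft B turns at 782 / 4.3462 = 179.93 RPM.
Gear mesh: ratio = 111/16 = 6.9375, so shaft C turns at 179.93 / 6.9375 = 25.936 RPM.
Belt: ratio = 27/17 = 1.5882, so shaft D turns at 25.936 / 1.5882 = 16.33 RPM.
Belt: ratio = 357/330 = 1.0818, so the screw turns at 16.33 / 1.0818 = 15.095 RPM.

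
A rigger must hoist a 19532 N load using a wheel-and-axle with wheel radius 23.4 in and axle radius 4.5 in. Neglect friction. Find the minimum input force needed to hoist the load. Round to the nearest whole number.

3756 N

Wheel-and-axle MA = R/r = 23.4/4.5 = 5.2.
Effort = load / MA = 19532 / 5.2 = 3756.2 N.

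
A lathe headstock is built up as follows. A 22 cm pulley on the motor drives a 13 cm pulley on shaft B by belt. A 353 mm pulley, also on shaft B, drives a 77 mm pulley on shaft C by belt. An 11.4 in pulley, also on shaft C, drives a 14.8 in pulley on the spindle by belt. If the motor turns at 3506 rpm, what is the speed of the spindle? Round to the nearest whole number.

the motor → shaft B (belt, 13/22): 3506 ÷ 0.59091 = 5933.2 rpm
shaft B → shaft C (belt, 77/353): 5933.2 ÷ 0.21813 = 27200 rpm
shaft C → the spindle (belt, 14.8/11.4): 27200 ÷ 1.2982 = 20952 rpm

20952 rpm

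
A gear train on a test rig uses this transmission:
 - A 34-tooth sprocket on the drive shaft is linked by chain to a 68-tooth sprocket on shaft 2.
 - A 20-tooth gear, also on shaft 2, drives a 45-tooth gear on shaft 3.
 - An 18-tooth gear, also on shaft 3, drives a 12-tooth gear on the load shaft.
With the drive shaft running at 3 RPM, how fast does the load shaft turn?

1 RPM

Chain: ratio = 68/34 = 2, so shaft 2 turns at 3 / 2 = 1.5 RPM.
Gear mesh: ratio = 45/20 = 2.25, so shaft 3 turns at 1.5 / 2.25 = 0.66667 RPM.
Gear mesh: ratio = 12/18 = 0.66667, so the load shaft turns at 0.66667 / 0.66667 = 1 RPM.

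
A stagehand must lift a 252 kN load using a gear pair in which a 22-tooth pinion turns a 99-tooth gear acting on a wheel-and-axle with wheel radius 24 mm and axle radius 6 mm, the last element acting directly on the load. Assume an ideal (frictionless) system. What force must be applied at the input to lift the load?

14 kN

Gear pair MA = 99/22 = 4.5.
Wheel-and-axle MA = R/r = 24/6 = 4.
Combined ideal MA = 4.5 × 4 = 18.
Effort = load / MA = 252 / 18 = 14 kN.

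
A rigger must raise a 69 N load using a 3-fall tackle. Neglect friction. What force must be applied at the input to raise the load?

23 N

Block-and-tackle MA = number of supporting rope parts = 3.
Effort = load / MA = 69 / 3 = 23 N.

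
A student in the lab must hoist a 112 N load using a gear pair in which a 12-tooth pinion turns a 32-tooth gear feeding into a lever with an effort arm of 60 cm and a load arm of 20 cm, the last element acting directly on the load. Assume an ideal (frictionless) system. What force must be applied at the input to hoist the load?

Gear pair MA = 32/12 = 2.6667.
Lever MA = effort arm / load arm = 60/20 = 3.
Combined ideal MA = 2.6667 × 3 = 8.
Effort = load / MA = 112 / 8 = 14 N.

14 N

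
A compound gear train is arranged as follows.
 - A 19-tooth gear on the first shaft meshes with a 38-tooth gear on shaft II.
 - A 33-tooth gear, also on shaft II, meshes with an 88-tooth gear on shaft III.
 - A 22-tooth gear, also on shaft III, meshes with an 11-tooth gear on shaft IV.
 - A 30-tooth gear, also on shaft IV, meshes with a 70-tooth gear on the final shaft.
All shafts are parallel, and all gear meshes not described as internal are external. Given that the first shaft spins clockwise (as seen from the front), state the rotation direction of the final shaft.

the first shaft → shaft II: external mesh, 1 reversal → CCW.
shaft II → shaft III: external mesh, 1 reversal → CW.
shaft III → shaft IV: external mesh, 1 reversal → CCW.
shaft IV → the final shaft: external mesh, 1 reversal → CW.
4 reversals in total — an even number — so the final shaft turns the same way as the first shaft.

clockwise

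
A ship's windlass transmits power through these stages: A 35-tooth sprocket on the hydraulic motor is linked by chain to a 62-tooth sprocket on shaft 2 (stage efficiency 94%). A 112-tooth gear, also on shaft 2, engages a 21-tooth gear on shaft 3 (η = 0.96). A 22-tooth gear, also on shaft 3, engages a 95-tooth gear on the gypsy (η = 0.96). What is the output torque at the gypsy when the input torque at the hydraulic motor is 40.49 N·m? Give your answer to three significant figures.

chain 62/35 = 1.7714 → τ = 40.49·1.7714·0.94 = 67.422 N·m
gear mesh 21/112 = 0.1875 → τ = 67.422·0.1875·0.96 = 12.136 N·m
gear mesh 95/22 = 4.3182 → τ = 12.136·4.3182·0.96 = 50.309 N·m

50.3 N·m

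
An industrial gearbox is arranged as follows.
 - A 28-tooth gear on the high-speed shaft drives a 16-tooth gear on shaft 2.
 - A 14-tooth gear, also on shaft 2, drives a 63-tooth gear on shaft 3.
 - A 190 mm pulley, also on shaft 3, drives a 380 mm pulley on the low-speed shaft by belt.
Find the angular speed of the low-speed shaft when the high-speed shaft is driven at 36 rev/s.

the high-speed shaft → shaft 2 (gear mesh, 16/28): 36 ÷ 0.57143 = 63 rev/s
shaft 2 → shaft 3 (gear mesh, 63/14): 63 ÷ 4.5 = 14 rev/s
shaft 3 → the low-speed shaft (belt, 380/190): 14 ÷ 2 = 7 rev/s

7 rev/s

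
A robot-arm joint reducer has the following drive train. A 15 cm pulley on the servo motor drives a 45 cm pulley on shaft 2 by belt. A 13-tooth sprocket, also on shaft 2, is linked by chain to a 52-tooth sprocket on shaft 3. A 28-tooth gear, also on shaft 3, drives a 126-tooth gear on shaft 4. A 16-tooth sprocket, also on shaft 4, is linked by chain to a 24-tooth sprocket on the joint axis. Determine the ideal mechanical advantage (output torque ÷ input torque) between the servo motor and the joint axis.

81

Each stage contributes driven/driver: belt 45/15 = 3, chain 52/13 = 4, gear mesh 126/28 = 4.5, chain 24/16 = 1.5.
Overall: 3 × 4 × 4.5 × 1.5 = 81.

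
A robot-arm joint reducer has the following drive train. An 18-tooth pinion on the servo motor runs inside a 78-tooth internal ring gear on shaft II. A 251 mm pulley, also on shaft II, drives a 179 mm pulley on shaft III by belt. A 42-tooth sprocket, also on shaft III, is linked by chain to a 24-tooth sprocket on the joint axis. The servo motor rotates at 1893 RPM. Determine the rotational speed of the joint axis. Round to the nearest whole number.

1072 RPM

Internal gear: ratio = 78/18 = 4.3333, so shaft II turns at 1893 / 4.3333 = 436.85 RPM.
Belt: ratio = 179/251 = 0.71315, so shaft III turns at 436.85 / 0.71315 = 612.56 RPM.
Chain: ratio = 24/42 = 0.57143, so the joint axis turns at 612.56 / 0.57143 = 1072 RPM.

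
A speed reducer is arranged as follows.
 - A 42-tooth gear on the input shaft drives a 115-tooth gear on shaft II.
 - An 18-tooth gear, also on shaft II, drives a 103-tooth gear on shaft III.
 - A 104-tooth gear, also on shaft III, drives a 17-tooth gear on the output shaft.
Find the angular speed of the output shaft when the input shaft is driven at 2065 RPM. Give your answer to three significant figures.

806 RPM

Gear mesh: ratio = 115/42 = 2.7381, so shaft II turns at 2065 / 2.7381 = 754.17 RPM.
Gear mesh: ratio = 103/18 = 5.7222, so shaft III turns at 754.17 / 5.7222 = 131.8 RPM.
Gear mesh: ratio = 17/104 = 0.16346, so the output shaft turns at 131.8 / 0.16346 = 806.29 RPM.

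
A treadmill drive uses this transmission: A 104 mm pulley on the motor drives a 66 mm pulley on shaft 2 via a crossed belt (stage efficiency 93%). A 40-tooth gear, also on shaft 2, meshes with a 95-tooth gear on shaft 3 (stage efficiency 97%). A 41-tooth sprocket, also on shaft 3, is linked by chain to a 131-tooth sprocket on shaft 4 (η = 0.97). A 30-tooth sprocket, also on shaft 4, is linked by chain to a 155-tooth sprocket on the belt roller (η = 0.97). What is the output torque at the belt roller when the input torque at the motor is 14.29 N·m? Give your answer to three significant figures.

302 N·m

After the belt (66/104): 14.29 × 0.63462 × 0.93 = 8.4338 N·m
After the gear mesh (95/40): 8.4338 × 2.375 × 0.97 = 19.429 N·m
After the chain (131/41): 19.429 × 3.1951 × 0.97 = 60.217 N·m
After the chain (155/30): 60.217 × 5.1667 × 0.97 = 301.79 N·m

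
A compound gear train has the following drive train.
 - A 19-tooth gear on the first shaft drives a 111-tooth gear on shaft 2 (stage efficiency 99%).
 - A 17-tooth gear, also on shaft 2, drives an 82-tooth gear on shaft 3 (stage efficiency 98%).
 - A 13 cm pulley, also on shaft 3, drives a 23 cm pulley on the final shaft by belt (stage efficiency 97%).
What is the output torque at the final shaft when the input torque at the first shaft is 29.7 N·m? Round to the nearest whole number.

Gear mesh: ratio = 111/19 = 5.8421; torque at shaft 2 = 29.7 × 5.8421 × 0.99 = 171.78 N·m.
Gear mesh: ratio = 82/17 = 4.8235; torque at shaft 3 = 171.78 × 4.8235 × 0.98 = 811.99 N·m.
Belt: ratio = 23/13 = 1.7692; torque at the final shaft = 811.99 × 1.7692 × 0.97 = 1393.5 N·m.

1394 N·m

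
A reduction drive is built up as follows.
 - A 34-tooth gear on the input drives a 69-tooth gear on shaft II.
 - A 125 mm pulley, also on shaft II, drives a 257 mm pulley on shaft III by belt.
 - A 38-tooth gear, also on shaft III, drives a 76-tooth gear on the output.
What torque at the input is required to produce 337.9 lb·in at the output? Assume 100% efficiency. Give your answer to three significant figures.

40.5 lb·in

Overall ratio R = 2.0294 × 2.056 × 2 = 8.3449.
Input torque = output torque / R = 337.9 / 8.3449 = 40.492 lb·in.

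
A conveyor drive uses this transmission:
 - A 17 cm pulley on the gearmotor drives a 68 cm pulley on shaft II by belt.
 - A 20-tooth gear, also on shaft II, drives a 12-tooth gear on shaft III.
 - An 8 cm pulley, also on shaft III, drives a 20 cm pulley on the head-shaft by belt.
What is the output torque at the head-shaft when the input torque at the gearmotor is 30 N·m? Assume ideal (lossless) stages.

Belt: ratio = 68/17 = 4; torque at shaft II = 30 × 4 = 120 N·m.
Gear mesh: ratio = 12/20 = 0.6; torque at shaft III = 120 × 0.6 = 72 N·m.
Belt: ratio = 20/8 = 2.5; torque at the head-shaft = 72 × 2.5 = 180 N·m.

180 N·m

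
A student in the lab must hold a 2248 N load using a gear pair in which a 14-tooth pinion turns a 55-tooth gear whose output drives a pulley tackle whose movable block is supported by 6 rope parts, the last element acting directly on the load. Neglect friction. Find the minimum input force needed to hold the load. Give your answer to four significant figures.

Gear pair MA = 55/14 = 3.9286.
Block-and-tackle MA = number of supporting rope parts = 6.
Combined ideal MA = 3.9286 × 6 = 23.571.
Effort = load / MA = 2248 / 23.571 = 95.37 N.

95.37 N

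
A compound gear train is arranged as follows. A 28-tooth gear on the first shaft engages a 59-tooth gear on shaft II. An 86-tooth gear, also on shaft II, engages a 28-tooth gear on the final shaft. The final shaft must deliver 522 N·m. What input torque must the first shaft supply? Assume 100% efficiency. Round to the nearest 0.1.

760.9 N·m

Overall ratio R = 2.1071 × 0.32558 = 0.68605.
Input torque = output torque / R = 522 / 0.68605 = 760.88 N·m.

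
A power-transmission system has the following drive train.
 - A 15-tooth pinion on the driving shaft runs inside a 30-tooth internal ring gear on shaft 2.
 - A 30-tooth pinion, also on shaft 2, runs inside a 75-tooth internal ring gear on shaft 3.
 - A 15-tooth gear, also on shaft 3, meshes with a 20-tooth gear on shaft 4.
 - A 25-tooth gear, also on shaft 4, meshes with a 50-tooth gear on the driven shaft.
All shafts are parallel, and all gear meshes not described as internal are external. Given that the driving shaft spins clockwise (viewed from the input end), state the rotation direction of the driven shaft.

the driving shaft → shaft 2: internal mesh, same direction → CW.
shaft 2 → shaft 3: internal mesh, same direction → CW.
shaft 3 → shaft 4: external mesh, 1 reversal → CCW.
shaft 4 → the driven shaft: external mesh, 1 reversal → CW.
2 reversals in total — an even number — so the driven shaft turns the same way as the driving shaft.

clockwise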